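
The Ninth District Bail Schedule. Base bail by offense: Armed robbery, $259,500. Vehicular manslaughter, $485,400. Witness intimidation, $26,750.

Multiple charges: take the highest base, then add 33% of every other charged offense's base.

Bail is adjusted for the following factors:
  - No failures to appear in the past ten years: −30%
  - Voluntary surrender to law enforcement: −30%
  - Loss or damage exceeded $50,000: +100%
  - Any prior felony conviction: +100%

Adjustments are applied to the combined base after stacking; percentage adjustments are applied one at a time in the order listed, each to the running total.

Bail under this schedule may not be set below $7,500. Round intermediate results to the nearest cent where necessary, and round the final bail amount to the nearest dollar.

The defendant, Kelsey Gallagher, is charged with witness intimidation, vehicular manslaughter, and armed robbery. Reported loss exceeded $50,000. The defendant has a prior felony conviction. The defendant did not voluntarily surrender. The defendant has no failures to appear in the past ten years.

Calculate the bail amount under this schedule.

$1,623,615

Base amounts from the schedule: witness intimidation $26,750; vehicular manslaughter $485,400; armed robbery $259,500.
Stacking rule: highest base plus 33% of each additional charge. Highest is vehicular manslaughter at $485,400. Additional: $26,750 × 33% = $8,827.50; $259,500 × 33% = $85,635. Combined base = $485,400 + $94,462.50 = $579,862.50.
No failures to appear in the past ten years (−30%): $579,862.50 × 0.7 = $405,903.75.
Loss or damage exceeded $50,000 (+100%): $405,903.75 × 2 = $811,807.50.
Any prior felony conviction (+100%): $811,807.50 × 2 = $1,623,615.
$1,623,615 is at or above the $7,500 minimum.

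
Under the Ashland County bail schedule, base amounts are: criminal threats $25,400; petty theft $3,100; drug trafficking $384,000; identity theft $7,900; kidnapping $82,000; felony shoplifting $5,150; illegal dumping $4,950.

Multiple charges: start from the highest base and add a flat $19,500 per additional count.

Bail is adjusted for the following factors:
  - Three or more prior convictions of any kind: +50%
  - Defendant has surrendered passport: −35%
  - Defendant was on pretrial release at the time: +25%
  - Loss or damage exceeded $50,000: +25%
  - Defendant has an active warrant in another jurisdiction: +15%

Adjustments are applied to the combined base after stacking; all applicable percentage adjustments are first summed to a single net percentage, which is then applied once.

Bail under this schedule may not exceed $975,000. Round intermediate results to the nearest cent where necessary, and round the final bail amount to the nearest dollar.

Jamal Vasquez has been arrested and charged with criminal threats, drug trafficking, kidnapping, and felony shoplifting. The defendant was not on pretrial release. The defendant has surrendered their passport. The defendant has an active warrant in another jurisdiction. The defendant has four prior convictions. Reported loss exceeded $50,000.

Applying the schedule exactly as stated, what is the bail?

Base amounts from the schedule: criminal threats $25,400; drug trafficking $384,000; kidnapping $82,000; felony shoplifting $5,150.
Stacking rule: highest base plus $19,500 per additional charge. Highest is drug trafficking at $384,000; 3 additional charges → +$58,500. Combined base = $442,500.
Net percentage adjustment: +50% −35% +25% +15% = +55%. $442,500 × 1.55 = $685,875.
$685,875 is within the $975,000 maximum.

$685,875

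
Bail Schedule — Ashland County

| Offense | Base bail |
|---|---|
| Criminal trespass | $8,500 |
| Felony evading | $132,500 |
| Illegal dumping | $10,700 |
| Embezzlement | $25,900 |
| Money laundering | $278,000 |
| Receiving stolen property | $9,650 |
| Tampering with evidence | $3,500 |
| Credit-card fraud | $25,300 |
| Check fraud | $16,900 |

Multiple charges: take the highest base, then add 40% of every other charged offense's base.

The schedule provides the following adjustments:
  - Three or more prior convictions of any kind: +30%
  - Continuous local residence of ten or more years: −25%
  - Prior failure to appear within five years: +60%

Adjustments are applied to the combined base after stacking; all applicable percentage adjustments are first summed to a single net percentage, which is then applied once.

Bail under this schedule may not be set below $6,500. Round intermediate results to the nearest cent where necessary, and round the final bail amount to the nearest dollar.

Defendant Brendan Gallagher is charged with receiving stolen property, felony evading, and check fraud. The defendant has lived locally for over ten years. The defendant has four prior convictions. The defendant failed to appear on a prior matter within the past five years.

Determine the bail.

$236,148

Base amounts from the schedule: receiving stolen property $9,650; felony evading $132,500; check fraud $16,900.
Stacking rule: highest base plus 40% of each additional charge. Highest is felony evading at $132,500. Additional: $9,650 × 40% = $3,860; $16,900 × 40% = $6,760. Combined base = $132,500 + $10,620 = $143,120.
Net percentage adjustment: +30% −25% +60% = +65%. $143,120 × 1.65 = $236,148.
$236,148 is at or above the $6,500 minimum.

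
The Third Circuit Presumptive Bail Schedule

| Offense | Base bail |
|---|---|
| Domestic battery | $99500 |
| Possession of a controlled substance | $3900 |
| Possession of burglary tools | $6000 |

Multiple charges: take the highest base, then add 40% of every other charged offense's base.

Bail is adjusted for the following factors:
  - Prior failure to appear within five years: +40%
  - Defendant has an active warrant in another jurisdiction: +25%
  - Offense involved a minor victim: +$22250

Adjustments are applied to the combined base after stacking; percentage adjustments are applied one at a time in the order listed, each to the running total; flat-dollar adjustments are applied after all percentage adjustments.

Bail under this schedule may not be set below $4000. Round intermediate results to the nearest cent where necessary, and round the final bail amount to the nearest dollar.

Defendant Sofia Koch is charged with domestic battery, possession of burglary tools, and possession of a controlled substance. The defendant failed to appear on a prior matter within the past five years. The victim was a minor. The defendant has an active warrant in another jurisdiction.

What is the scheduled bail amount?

Base amounts from the schedule: domestic battery $99500; possession of burglary tools $6000; possession of a controlled substance $3900.
Stacking rule: highest base plus 40% of each additional charge. Highest is domestic battery at $99500. Additional: $6000 × 40% = $2400; $3900 × 40% = $1560. Combined base = $99500 + $3960 = $103460.
Prior failure to appear within five years (+40%): $103460 × 1.4 = $144844.
Defendant has an active warrant in another jurisdiction (+25%): $144844 × 1.25 = $181055.
Offense involved a minor victim (+$22250 flat): $181055 + $22250 = $203305.
$203305 is at or above the $4000 minimum.

$203305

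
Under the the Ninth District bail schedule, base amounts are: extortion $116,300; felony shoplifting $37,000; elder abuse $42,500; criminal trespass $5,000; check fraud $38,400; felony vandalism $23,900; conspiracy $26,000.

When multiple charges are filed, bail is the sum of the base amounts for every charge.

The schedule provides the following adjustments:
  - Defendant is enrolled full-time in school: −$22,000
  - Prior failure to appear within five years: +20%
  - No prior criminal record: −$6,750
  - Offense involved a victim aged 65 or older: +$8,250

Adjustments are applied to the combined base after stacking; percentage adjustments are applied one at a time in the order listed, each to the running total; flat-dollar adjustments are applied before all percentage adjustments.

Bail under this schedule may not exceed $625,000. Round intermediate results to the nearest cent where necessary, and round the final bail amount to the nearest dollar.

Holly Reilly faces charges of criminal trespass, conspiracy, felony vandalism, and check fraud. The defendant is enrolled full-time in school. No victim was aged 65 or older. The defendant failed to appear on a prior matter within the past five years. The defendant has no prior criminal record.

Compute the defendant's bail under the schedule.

Base amounts from the schedule: criminal trespass $5,000; conspiracy $26,000; felony vandalism $23,900; check fraud $38,400.
Stacking rule: sum of all bases. $5,000 + $26,000 + $23,900 + $38,400 = $93,300.
Defendant is enrolled full-time in school (−$22,000 flat): $93,300 − $22,000 = $71,300.
No prior criminal record (−$6,750 flat): $71,300 − $6,750 = $64,550.
Prior failure to appear within five years (+20%): $64,550 × 1.2 = $77,460.
$77,460 is within the $625,000 maximum.

$77,460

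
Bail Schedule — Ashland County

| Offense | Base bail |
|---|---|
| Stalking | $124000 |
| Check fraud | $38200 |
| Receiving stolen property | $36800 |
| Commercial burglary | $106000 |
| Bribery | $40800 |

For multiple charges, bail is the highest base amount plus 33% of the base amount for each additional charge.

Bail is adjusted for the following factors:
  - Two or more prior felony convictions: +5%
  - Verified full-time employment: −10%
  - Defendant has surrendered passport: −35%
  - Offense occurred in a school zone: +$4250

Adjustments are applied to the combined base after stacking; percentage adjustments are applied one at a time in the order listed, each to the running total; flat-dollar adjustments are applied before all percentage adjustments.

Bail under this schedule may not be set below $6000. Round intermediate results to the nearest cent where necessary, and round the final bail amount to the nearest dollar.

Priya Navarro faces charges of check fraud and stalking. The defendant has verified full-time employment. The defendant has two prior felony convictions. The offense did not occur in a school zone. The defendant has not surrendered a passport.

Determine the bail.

Base amounts from the schedule: check fraud $38200; stalking $124000.
Stacking rule: highest base plus 33% of each additional charge. Highest is stalking at $124000. Additional: $38200 × 33% = $12606. Combined base = $124000 + $12606 = $136606.
Two or more prior felony convictions (+5%): $136606 × 1.05 = $143436.30.
Verified full-time employment (−10%): $143436.30 × 0.9 = $129092.67.
$129092.67 is at or above the $6000 minimum.
Rounded to the nearest dollar: $129093.

$129093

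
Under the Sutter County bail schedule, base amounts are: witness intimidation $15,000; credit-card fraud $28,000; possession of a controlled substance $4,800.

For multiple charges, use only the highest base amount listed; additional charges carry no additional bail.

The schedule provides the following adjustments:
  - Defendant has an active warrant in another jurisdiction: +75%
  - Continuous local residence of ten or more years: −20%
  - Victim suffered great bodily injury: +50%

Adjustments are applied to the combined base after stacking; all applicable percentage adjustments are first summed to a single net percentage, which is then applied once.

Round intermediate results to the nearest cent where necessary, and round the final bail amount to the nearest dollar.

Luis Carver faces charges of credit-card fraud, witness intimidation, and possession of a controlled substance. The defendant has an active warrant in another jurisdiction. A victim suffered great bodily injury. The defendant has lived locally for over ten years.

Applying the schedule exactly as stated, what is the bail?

$57,400

Base amounts from the schedule: credit-card fraud $28,000; witness intimidation $15,000; possession of a controlled substance $4,800.
Stacking rule: use the highest base only. Highest is credit-card fraud at $28,000. Combined base = $28,000.
Net percentage adjustment: +75% −20% +50% = +105%. $28,000 × 2.05 = $57,400.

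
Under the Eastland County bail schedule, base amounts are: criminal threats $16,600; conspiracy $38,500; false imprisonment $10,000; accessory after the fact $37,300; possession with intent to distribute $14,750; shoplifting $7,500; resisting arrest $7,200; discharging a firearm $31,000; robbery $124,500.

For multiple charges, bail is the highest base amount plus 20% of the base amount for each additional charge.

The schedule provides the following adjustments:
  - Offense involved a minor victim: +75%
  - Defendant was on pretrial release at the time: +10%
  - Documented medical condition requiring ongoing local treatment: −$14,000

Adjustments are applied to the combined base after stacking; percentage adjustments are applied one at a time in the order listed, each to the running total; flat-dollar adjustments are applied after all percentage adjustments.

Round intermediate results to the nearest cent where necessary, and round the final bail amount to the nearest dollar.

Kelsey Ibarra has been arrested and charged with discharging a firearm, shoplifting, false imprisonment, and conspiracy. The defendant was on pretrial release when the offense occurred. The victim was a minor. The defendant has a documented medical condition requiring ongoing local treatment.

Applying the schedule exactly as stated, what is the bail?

$78,785

Base amounts from the schedule: discharging a firearm $31,000; shoplifting $7,500; false imprisonment $10,000; conspiracy $38,500.
Stacking rule: highest base plus 20% of each additional charge. Highest is conspiracy at $38,500. Additional: $31,000 × 20% = $6,200; $7,500 × 20% = $1,500; $10,000 × 20% = $2,000. Combined base = $38,500 + $9,700 = $48,200.
Offense involved a minor victim (+75%): $48,200 × 1.75 = $84,350.
Defendant was on pretrial release at the time (+10%): $84,350 × 1.1 = $92,785.
Documented medical condition requiring ongoing local treatment (−$14,000 flat): $92,785 − $14,000 = $78,785.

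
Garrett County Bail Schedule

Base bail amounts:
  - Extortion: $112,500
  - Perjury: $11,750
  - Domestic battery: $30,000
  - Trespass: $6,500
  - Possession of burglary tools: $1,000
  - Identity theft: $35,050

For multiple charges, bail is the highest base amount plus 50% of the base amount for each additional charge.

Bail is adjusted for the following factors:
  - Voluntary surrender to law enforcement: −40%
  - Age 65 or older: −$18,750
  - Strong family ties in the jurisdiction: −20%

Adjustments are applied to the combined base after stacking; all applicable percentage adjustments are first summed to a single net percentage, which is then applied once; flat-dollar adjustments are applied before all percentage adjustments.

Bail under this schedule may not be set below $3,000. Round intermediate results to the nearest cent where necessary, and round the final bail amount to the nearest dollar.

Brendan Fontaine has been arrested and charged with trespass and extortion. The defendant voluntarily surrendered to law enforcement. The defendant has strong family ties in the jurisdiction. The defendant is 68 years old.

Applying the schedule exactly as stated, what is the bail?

$38,800

Base amounts from the schedule: trespass $6,500; extortion $112,500.
Stacking rule: highest base plus 50% of each additional charge. Highest is extortion at $112,500. Additional: $6,500 × 50% = $3,250. Combined base = $112,500 + $3,250 = $115,750.
Age 65 or older (−$18,750 flat): $115,750 − $18,750 = $97,000.
Net percentage adjustment: −40% −20% = −60%. $97,000 × 0.4 = $38,800.
$38,800 is at or above the $3,000 minimum.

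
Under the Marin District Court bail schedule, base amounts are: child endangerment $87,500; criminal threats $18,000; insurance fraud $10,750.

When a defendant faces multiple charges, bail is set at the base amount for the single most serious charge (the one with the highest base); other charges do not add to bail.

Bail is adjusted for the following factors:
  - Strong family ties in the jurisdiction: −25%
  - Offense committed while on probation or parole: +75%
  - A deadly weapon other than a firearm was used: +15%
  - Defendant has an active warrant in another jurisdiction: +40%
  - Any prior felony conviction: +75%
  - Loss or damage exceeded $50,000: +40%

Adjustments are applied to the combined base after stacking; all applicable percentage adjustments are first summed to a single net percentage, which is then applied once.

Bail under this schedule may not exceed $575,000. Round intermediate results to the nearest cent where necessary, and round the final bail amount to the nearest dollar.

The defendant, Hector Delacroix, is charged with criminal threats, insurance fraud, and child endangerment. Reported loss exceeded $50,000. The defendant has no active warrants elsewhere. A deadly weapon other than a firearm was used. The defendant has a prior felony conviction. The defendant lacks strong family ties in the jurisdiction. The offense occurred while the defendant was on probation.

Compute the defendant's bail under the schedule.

Base amounts from the schedule: criminal threats $18,000; insurance fraud $10,750; child endangerment $87,500.
Stacking rule: use the highest base only. Highest is child endangerment at $87,500. Combined base = $87,500.
Net percentage adjustment: +75% +15% +75% +40% = +205%. $87,500 × 3.05 = $266,875.
$266,875 is within the $575,000 maximum.

$266,875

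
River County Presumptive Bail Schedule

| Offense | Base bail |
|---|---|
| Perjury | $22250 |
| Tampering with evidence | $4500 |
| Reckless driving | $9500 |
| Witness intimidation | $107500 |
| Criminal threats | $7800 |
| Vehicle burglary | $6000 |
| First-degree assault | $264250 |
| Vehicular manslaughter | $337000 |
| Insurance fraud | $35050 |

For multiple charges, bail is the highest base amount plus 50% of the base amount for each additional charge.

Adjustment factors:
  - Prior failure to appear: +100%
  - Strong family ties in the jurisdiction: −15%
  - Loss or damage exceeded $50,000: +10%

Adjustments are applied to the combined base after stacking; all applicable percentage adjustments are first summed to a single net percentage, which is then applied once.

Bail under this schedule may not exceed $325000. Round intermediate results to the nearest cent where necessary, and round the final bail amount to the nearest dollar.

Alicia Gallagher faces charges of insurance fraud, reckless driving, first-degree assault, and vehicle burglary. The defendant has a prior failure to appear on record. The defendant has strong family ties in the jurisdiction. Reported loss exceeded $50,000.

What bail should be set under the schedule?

$325000

Base amounts from the schedule: insurance fraud $35050; reckless driving $9500; first-degree assault $264250; vehicle burglary $6000.
Stacking rule: highest base plus 50% of each additional charge. Highest is first-degree assault at $264250. Additional: $35050 × 50% = $17525; $9500 × 50% = $4750; $6000 × 50% = $3000. Combined base = $264250 + $25275 = $289525.
Net percentage adjustment: +100% −15% +10% = +95%. $289525 × 1.95 = $564573.75.
Result $564573.75 exceeds the maximum of $325000; bail is capped at $325000.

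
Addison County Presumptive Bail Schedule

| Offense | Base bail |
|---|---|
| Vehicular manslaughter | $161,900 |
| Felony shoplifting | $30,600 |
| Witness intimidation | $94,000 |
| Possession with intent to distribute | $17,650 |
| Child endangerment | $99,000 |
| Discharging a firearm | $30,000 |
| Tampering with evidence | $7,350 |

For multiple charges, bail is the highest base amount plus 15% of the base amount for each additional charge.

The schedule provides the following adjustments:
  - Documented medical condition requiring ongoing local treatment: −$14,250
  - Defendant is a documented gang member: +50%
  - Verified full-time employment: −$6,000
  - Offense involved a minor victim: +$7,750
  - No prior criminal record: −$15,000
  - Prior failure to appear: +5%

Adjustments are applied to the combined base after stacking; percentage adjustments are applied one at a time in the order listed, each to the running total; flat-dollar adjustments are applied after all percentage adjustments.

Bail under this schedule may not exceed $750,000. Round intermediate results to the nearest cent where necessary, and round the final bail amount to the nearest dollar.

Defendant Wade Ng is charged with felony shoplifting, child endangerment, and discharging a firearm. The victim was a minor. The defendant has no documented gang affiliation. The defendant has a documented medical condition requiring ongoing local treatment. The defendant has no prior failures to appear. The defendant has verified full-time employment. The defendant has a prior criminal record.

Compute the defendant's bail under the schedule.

Base amounts from the schedule: felony shoplifting $30,600; child endangerment $99,000; discharging a firearm $30,000.
Stacking rule: highest base plus 15% of each additional charge. Highest is child endangerment at $99,000. Additional: $30,600 × 15% = $4,590; $30,000 × 15% = $4,500. Combined base = $99,000 + $9,090 = $108,090.
Documented medical condition requiring ongoing local treatment (−$14,250 flat): $108,090 − $14,250 = $93,840.
Verified full-time employment (−$6,000 flat): $93,840 − $6,000 = $87,840.
Offense involved a minor victim (+$7,750 flat): $87,840 + $7,750 = $95,590.
$95,590 is within the $750,000 maximum.

$95,590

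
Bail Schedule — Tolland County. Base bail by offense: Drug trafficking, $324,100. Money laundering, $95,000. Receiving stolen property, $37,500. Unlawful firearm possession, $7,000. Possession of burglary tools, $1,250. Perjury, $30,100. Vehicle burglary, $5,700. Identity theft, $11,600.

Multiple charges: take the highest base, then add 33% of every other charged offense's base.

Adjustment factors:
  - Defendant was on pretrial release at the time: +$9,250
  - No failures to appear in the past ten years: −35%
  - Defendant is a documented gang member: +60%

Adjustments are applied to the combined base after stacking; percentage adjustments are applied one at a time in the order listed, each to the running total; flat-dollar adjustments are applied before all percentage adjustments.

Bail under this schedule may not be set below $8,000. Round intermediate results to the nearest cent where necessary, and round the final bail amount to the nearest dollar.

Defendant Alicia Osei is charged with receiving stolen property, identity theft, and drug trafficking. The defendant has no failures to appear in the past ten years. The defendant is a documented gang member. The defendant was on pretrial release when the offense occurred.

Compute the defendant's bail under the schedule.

Base amounts from the schedule: receiving stolen property $37,500; identity theft $11,600; drug trafficking $324,100.
Stacking rule: highest base plus 33% of each additional charge. Highest is drug trafficking at $324,100. Additional: $37,500 × 33% = $12,375; $11,600 × 33% = $3,828. Combined base = $324,100 + $16,203 = $340,303.
Defendant was on pretrial release at the time (+$9,250 flat): $340,303 + $9,250 = $349,553.
No failures to appear in the past ten years (−35%): $349,553 × 0.65 = $227,209.45.
Defendant is a documented gang member (+60%): $227,209.45 × 1.6 = $363,535.12.
$363,535.12 is at or above the $8,000 minimum.
Rounded to the nearest dollar: $363,535.

$363,535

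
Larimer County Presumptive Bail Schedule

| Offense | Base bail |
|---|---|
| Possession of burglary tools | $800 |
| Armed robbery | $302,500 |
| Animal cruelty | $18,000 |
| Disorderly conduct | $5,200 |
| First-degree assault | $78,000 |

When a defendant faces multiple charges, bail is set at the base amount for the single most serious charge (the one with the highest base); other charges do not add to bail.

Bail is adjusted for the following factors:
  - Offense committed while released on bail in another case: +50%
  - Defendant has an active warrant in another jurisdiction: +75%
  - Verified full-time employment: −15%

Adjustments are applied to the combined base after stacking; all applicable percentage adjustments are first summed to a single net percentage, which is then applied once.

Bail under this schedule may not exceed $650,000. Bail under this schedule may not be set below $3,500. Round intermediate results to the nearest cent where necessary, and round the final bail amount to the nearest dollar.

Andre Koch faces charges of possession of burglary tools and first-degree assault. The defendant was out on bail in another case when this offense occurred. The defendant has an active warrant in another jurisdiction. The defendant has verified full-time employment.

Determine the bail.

Base amounts from the schedule: possession of burglary tools $800; first-degree assault $78,000.
Stacking rule: use the highest base only. Highest is first-degree assault at $78,000. Combined base = $78,000.
Net percentage adjustment: +50% +75% −15% = +110%. $78,000 × 2.1 = $163,800.
$163,800 is within the $650,000 maximum.
$163,800 is at or above the $3,500 minimum.

$163,800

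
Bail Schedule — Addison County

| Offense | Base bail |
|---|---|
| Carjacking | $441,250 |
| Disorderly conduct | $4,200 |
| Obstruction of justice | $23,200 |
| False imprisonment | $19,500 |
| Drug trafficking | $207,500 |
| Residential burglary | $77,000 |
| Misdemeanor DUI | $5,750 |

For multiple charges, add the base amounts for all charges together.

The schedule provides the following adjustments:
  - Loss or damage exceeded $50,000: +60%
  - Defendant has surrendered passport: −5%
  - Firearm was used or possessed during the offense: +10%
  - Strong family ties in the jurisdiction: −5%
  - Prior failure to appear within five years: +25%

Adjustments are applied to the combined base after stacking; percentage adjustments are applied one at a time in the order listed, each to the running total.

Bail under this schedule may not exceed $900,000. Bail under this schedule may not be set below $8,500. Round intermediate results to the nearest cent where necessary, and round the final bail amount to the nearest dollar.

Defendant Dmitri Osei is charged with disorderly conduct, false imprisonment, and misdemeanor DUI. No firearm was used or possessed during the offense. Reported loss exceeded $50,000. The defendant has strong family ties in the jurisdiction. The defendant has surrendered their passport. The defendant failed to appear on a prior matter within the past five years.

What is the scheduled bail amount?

Base amounts from the schedule: disorderly conduct $4,200; false imprisonment $19,500; misdemeanor DUI $5,750.
Stacking rule: sum of all bases. $4,200 + $19,500 + $5,750 = $29,450.
Loss or damage exceeded $50,000 (+60%): $29,450 × 1.6 = $47,120.
Defendant has surrendered passport (−5%): $47,120 × 0.95 = $44,764.
Strong family ties in the jurisdiction (−5%): $44,764 × 0.95 = $42,525.80.
Prior failure to appear within five years (+25%): $42,525.80 × 1.25 = $53,157.25.
$53,157.25 is within the $900,000 maximum.
$53,157.25 is at or above the $8,500 minimum.
Rounded to the nearest dollar: $53,157.

$53,157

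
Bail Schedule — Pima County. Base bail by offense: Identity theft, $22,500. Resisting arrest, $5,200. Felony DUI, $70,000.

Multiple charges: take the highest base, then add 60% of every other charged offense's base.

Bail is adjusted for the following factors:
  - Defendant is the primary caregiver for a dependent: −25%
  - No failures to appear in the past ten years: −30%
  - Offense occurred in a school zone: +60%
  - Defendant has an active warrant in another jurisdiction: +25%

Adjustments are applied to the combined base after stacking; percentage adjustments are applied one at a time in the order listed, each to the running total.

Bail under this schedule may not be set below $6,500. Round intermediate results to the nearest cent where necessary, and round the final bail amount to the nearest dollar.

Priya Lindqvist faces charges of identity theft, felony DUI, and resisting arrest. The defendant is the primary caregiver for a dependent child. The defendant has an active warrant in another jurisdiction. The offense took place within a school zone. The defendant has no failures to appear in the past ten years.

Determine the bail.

Base amounts from the schedule: identity theft $22,500; felony DUI $70,000; resisting arrest $5,200.
Stacking rule: highest base plus 60% of each additional charge. Highest is felony DUI at $70,000. Additional: $22,500 × 60% = $13,500; $5,200 × 60% = $3,120. Combined base = $70,000 + $16,620 = $86,620.
Defendant is the primary caregiver for a dependent (−25%): $86,620 × 0.75 = $64,965.
No failures to appear in the past ten years (−30%): $64,965 × 0.7 = $45,475.50.
Offense occurred in a school zone (+60%): $45,475.50 × 1.6 = $72,760.80.
Defendant has an active warrant in another jurisdiction (+25%): $72,760.80 × 1.25 = $90,951.
$90,951 is at or above the $6,500 minimum.

$90,951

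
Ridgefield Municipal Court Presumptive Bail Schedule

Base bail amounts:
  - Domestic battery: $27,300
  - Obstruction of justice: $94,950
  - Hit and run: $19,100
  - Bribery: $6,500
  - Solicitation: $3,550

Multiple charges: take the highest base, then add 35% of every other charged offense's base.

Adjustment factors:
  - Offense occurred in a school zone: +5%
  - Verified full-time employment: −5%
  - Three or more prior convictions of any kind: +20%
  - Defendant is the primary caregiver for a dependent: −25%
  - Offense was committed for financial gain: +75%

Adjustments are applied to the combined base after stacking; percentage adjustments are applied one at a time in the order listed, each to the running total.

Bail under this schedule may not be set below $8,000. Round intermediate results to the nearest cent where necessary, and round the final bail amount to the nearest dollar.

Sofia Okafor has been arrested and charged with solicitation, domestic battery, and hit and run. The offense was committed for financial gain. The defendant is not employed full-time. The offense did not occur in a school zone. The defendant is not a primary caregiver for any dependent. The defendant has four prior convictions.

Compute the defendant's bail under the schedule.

Base amounts from the schedule: solicitation $3,550; domestic battery $27,300; hit and run $19,100.
Stacking rule: highest base plus 35% of each additional charge. Highest is domestic battery at $27,300. Additional: $3,550 × 35% = $1,242.50; $19,100 × 35% = $6,685. Combined base = $27,300 + $7,927.50 = $35,227.50.
Three or more prior convictions of any kind (+20%): $35,227.50 × 1.2 = $42,273.
Offense was committed for financial gain (+75%): $42,273 × 1.75 = $73,977.75.
$73,977.75 is at or above the $8,000 minimum.
Rounded to the nearest dollar: $73,978.

$73,978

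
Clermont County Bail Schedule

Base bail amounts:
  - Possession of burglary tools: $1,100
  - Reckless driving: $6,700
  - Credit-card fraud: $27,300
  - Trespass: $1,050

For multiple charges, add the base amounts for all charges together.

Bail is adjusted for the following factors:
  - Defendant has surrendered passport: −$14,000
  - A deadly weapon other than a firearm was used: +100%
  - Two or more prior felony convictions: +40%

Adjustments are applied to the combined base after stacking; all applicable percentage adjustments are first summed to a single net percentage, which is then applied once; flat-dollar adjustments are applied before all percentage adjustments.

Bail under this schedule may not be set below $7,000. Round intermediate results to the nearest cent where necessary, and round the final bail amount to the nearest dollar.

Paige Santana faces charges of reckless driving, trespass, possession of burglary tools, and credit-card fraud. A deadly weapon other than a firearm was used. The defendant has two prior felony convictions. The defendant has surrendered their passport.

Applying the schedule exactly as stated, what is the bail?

$53,160

Base amounts from the schedule: reckless driving $6,700; trespass $1,050; possession of burglary tools $1,100; credit-card fraud $27,300.
Stacking rule: sum of all bases. $6,700 + $1,050 + $1,100 + $27,300 = $36,150.
Defendant has surrendered passport (−$14,000 flat): $36,150 − $14,000 = $22,150.
Net percentage adjustment: +100% +40% = +140%. $22,150 × 2.4 = $53,160.
$53,160 is at or above the $7,000 minimum.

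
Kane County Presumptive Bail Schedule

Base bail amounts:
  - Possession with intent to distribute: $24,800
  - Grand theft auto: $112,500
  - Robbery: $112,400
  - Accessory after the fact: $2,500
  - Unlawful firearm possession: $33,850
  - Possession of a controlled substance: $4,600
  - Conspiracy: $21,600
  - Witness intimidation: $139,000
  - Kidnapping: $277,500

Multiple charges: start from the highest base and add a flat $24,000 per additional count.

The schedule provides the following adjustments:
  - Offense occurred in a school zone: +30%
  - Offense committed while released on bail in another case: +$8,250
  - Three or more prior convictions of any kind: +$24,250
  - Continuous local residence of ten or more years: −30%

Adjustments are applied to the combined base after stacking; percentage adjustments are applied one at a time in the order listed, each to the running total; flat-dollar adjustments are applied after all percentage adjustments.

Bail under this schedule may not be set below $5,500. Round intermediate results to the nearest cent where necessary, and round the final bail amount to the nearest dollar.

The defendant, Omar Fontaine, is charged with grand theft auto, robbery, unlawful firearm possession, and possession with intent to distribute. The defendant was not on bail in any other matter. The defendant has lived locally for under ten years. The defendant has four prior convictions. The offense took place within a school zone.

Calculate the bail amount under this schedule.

$264,100

Base amounts from the schedule: grand theft auto $112,500; robbery $112,400; unlawful firearm possession $33,850; possession with intent to distribute $24,800.
Stacking rule: highest base plus $24,000 per additional charge. Highest is grand theft auto at $112,500; 3 additional charges → +$72,000. Combined base = $184,500.
Offense occurred in a school zone (+30%): $184,500 × 1.3 = $239,850.
Three or more prior convictions of any kind (+$24,250 flat): $239,850 + $24,250 = $264,100.
$264,100 is at or above the $5,500 minimum.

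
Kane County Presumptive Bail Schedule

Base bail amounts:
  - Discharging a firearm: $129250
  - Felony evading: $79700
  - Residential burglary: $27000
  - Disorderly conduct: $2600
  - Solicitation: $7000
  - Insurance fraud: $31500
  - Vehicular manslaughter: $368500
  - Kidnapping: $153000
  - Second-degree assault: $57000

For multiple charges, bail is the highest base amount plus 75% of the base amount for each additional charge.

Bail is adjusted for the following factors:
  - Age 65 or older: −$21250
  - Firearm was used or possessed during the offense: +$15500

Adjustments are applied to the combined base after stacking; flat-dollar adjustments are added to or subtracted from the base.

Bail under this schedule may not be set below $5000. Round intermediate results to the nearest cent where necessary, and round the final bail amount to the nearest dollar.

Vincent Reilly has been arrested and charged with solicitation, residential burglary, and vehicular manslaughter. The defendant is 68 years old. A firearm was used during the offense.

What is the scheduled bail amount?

$388250

Base amounts from the schedule: solicitation $7000; residential burglary $27000; vehicular manslaughter $368500.
Stacking rule: highest base plus 75% of each additional charge. Highest is vehicular manslaughter at $368500. Additional: $7000 × 75% = $5250; $27000 × 75% = $20250. Combined base = $368500 + $25500 = $394000.
Age 65 or older (−$21250 flat): $394000 − $21250 = $372750.
Firearm was used or possessed during the offense (+$15500 flat): $372750 + $15500 = $388250.
$388250 is at or above the $5000 minimum.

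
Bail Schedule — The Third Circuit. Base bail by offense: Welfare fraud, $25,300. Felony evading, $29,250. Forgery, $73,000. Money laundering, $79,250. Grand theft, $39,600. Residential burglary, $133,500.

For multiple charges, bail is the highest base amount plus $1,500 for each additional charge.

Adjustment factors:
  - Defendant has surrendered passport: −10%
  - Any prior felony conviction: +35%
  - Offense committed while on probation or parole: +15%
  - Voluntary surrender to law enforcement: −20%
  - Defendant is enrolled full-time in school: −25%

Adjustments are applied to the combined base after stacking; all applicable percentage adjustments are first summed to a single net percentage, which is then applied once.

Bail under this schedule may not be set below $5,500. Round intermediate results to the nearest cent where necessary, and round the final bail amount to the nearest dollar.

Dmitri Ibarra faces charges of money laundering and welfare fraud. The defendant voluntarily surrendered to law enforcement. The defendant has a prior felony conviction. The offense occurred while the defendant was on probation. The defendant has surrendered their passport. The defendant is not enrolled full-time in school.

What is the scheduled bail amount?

Base amounts from the schedule: money laundering $79,250; welfare fraud $25,300.
Stacking rule: highest base plus $1,500 per additional charge. Highest is money laundering at $79,250; 1 additional charge → +$1,500. Combined base = $80,750.
Net percentage adjustment: −10% +35% +15% −20% = +20%. $80,750 × 1.2 = $96,900.
$96,900 is at or above the $5,500 minimum.

$96,900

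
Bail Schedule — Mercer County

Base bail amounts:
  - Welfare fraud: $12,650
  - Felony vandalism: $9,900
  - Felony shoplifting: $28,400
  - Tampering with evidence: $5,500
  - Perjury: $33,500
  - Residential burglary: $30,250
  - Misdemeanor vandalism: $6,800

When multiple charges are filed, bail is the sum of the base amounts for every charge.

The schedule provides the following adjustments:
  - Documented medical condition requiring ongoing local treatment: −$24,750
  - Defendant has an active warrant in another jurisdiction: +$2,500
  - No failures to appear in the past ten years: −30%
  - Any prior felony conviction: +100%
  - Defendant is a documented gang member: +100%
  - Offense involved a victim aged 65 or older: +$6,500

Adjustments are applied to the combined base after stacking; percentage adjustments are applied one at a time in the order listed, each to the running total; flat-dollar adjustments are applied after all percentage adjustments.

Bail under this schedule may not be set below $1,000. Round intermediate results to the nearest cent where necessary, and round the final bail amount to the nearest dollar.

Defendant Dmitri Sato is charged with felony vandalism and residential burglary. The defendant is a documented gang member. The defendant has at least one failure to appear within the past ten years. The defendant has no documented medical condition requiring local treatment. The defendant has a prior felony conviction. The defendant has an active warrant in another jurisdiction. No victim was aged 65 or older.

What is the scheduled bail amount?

$163,100

Base amounts from the schedule: felony vandalism $9,900; residential burglary $30,250.
Stacking rule: sum of all bases. $9,900 + $30,250 = $40,150.
Any prior felony conviction (+100%): $40,150 × 2 = $80,300.
Defendant is a documented gang member (+100%): $80,300 × 2 = $160,600.
Defendant has an active warrant in another jurisdiction (+$2,500 flat): $160,600 + $2,500 = $163,100.
$163,100 is at or above the $1,000 minimum.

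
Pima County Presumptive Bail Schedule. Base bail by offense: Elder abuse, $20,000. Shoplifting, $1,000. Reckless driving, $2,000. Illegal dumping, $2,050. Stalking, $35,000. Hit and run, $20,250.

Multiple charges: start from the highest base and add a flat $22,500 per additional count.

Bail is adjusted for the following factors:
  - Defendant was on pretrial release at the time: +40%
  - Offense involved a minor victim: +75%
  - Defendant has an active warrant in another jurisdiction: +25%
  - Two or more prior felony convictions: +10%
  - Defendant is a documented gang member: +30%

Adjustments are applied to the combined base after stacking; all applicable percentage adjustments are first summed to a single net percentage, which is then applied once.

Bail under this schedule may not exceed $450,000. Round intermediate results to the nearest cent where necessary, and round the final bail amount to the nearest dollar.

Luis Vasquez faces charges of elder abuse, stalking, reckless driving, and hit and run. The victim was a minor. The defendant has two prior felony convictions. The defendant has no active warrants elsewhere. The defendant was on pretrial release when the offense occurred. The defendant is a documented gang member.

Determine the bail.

$261,375

Base amounts from the schedule: elder abuse $20,000; stalking $35,000; reckless driving $2,000; hit and run $20,250.
Stacking rule: highest base plus $22,500 per additional charge. Highest is stalking at $35,000; 3 additional charges → +$67,500. Combined base = $102,500.
Net percentage adjustment: +40% +75% +10% +30% = +155%. $102,500 × 2.55 = $261,375.
$261,375 is within the $450,000 maximum.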